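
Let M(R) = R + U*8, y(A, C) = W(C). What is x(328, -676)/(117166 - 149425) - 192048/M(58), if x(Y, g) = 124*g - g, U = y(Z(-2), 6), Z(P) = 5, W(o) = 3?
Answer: -1031409716/440873 ≈ -2339.5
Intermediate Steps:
y(A, C) = 3
U = 3
x(Y, g) = 123*g
M(R) = 24 + R (M(R) = R + 3*8 = R + 24 = 24 + R)
x(328, -676)/(117166 - 149425) - 192048/M(58) = (123*(-676))/(117166 - 149425) - 192048/(24 + 58) = -83148/(-32259) - 192048/82 = -83148*(-1/32259) - 192048*1/82 = 27716/10753 - 96024/41 = -1031409716/440873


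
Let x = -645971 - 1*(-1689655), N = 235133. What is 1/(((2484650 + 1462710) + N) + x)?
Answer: 1/5226177 ≈ 1.9134e-7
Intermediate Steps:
x = 1043684 (x = -645971 + 1689655 = 1043684)
1/(((2484650 + 1462710) + N) + x) = 1/(((2484650 + 1462710) + 235133) + 1043684) = 1/((3947360 + 235133) + 1043684) = 1/(4182493 + 1043684) = 1/5226177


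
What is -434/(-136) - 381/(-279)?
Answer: 28817/6324 ≈ 4.5568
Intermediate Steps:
-434/(-136) - 381/(-279) = -434*(-1/136) - 381*(-1/279) = 217/68 + 127/93 = 28817/6324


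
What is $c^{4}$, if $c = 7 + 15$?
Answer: $234256$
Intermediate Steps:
$c = 22$
$c^{4} = 22^{4} = 234256$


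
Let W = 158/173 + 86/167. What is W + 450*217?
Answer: 2821247414/28891 ≈ 97651.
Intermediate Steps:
W = 41264/28891 (W = 158*(1/173) + 86*(1/167) = 158/173 + 86/167 = 41264/28891 ≈ 1.4283)
W + 450*217 = 41264/28891 + 450*217 = 41264/28891 + 97650 = 2821247414/28891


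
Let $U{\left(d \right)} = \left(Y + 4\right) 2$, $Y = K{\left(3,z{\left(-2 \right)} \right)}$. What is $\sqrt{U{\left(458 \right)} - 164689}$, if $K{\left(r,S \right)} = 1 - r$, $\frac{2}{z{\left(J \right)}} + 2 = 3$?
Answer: $i \sqrt{164685} \approx 405.81 i$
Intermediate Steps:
$z{\left(J \right)} = 2$ ($z{\left(J \right)} = \frac{2}{-2 + 3} = \frac{2}{1} = 2 \cdot 1 = 2$)
$Y = -2$ ($Y = 1 - 3 = -2$)
$U{\left(d \right)} = 4$ ($U{\left(d \right)} = \left(-2 + 4\right) 2 = 2 \cdot 2 = 4$)
$\sqrt{U{\left(458 \right)} - 164689} = \sqrt{4 - 164689} = \sqrt{-164685} = i \sqrt{164685}$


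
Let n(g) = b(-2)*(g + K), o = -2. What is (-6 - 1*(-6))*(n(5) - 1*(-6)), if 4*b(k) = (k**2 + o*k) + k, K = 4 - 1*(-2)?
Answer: 0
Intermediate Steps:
K = 6 (K = 4 + 2 = 6)
b(k) = -k/4 + k**2/4 (b(k) = ((k**2 - 2*k) + k)/4 = (k**2 - k)/4 = -k/4 + k**2/4)
n(g) = 9 + 3*g/2 (n(g) = ((1/4)*(-2)*(-1 - 2))*(g + 6) = ((1/4)*(-2)*(-3))*(6 + g) = 3*(6 + g)/2 = 9 + 3*g/2)
(-6 - 1*(-6))*(n(5) - 1*(-6)) = (-6 - 1*(-6))*((9 + (3/2)*5) - 1*(-6)) = (-6 + 6)*((9 + 15/2) + 6) = 0*(33/2 + 6) = 0*(45/2) = 0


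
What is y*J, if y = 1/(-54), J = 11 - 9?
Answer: -1/27 ≈ -0.037037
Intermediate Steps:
J = 2
y = -1/54 ≈ -0.018519
y*J = -1/54*2 = -1/27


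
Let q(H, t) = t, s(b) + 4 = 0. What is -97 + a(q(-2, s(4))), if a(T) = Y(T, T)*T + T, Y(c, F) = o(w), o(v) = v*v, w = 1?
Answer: -105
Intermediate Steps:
s(b) = -4 (s(b) = -4 + 0 = -4)
o(v) = v²
Y(c, F) = 1 (Y(c, F) = 1² = 1)
a(T) = 2*T (a(T) = 1*T + T = T + T = 2*T)
-97 + a(q(-2, s(4))) = -97 + 2*(-4) = -97 - 8 = -105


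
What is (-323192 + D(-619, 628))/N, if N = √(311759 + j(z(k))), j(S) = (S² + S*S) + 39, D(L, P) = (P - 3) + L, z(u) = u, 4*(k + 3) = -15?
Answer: -646372*√4990226/2495113 ≈ -578.70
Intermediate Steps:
k = -27/4 (k = -3 + (¼)*(-15) = -3 - 15/4 = -27/4 ≈ -6.7500)
D(L, P) = -3 + L + P (D(L, P) = (-3 + P) + L = -3 + L + P)
j(S) = 39 + 2*S² (j(S) = (S² + S²) + 39 = 2*S² + 39 = 39 + 2*S²)
N = √4990226/4 (N = √(311759 + (39 + 2*(-27/4)²)) = √(311759 + (39 + 2*(729/16))) = √(311759 + (39 + 729/8)) = √(311759 + 1041/8) = √(2495113/8) = √4990226/4 ≈ 558.47)
(-323192 + D(-619, 628))/N = (-323192 + (-3 - 619 + 628))/((√4990226/4)) = (-323192 + 6)*(2*√4990226/2495113) = -646372*√4990226/2495113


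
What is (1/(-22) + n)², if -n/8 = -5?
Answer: 772641/484 ≈ 1596.4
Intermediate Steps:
n = 40 (n = -8*(-5) = 40)
(1/(-22) + n)² = (1/(-22) + 40)² = (1*(-1/22) + 40)² = (-1/22 + 40)² = (879/22)² = 772641/484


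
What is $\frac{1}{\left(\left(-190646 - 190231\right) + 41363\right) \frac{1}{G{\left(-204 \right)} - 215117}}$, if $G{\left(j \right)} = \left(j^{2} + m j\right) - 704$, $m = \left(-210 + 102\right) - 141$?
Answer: $\frac{123409}{339514} \approx 0.36349$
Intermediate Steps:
$m = -249$ ($m = -108 - 141 = -249$)
$G{\left(j \right)} = -704 + j^{2} - 249 j$ ($G{\left(j \right)} = \left(j^{2} - 249 j\right) - 704 = -704 + j^{2} - 249 j$)
$\frac{1}{\left(\left(-190646 - 190231\right) + 41363\right) \frac{1}{G{\left(-204 \right)} - 215117}} = \frac{1}{\left(\left(-190646 - 190231\right) + 41363\right) \frac{1}{\left(-704 + \left(-204\right)^{2} - -50796\right) - 215117}} = \frac{1}{\left(\left(-190646 - 190231\right) + 41363\right) \frac{1}{\left(-704 + 41616 + 50796\right) - 215117}} = \frac{1}{\left(-380877 + 41363\right) \frac{1}{91708 - 215117}} = \frac{1}{\left(-339514\right) \frac{1}{-123409}} = \frac{1}{\left(-339514\right) \left(- \frac{1}{123409}\right)} = \frac{1}{\frac{339514}{123409}} = \frac{123409}{339514}$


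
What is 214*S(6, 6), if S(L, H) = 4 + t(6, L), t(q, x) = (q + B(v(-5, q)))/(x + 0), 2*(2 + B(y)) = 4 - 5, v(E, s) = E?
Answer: 5885/6 ≈ 980.83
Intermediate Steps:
B(y) = -5/2 (B(y) = -2 + (4 - 5)/2 = -2 + (½)*(-1) = -2 - ½ = -5/2)
t(q, x) = (-5/2 + q)/x (t(q, x) = (q - 5/2)/(x + 0) = (-5/2 + q)/x)
S(L, H) = 4 + 7/(2*L) (S(L, H) = 4 + (-5/2 + 6)/L = 4 + (7/2)/L = 4 + 7/(2*L))
214*S(6, 6) = 214*(4 + (7/2)/6) = 214*(4 + (7/2)*(⅙)) = 214*(4 + 7/12) = 214*(55/12) = 5885/6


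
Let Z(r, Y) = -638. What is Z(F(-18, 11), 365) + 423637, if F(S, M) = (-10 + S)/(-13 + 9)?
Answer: 422999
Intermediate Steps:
F(S, M) = 5/2 - S/4 (F(S, M) = (-10 + S)/(-4) = (-10 + S)*(-¼) = 5/2 - S/4)
Z(F(-18, 11), 365) + 423637 = -638 + 423637 = 422999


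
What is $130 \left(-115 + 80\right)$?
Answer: $-4550$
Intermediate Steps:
$130 \left(-115 + 80\right) = 130 \left(-35\right) = -4550$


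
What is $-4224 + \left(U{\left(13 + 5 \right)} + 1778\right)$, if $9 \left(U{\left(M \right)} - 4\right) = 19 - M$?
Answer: $- \frac{21977}{9} \approx -2441.9$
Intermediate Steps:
$U{\left(M \right)} = \frac{55}{9} - \frac{M}{9}$ ($U{\left(M \right)} = 4 + \frac{19 - M}{9} = 4 - \left(- \frac{19}{9} + \frac{M}{9}\right) = \frac{55}{9} - \frac{M}{9}$)
$-4224 + \left(U{\left(13 + 5 \right)} + 1778\right) = -4224 + \left(\left(\frac{55}{9} - \frac{13 + 5}{9}\right) + 1778\right) = -4224 + \left(\left(\frac{55}{9} - 2\right) + 1778\right) = -4224 + \left(\frac{37}{9} + 1778\right) = -4224 + \frac{16039}{9} = - \frac{21977}{9}$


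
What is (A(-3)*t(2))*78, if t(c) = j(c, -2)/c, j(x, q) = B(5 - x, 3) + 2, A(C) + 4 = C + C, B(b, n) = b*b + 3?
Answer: -5460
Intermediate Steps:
B(b, n) = 3 + b**2 (B(b, n) = b**2 + 3 = 3 + b**2)
A(C) = -4 + 2*C (A(C) = -4 + (C + C) = -4 + 2*C)
j(x, q) = 5 + (5 - x)**2 (j(x, q) = (3 + (5 - x)**2) + 2 = 5 + (5 - x)**2)
t(c) = (5 + (-5 + c)**2)/c
(A(-3)*t(2))*78 = ((-4 + 2*(-3))*((5 + (-5 + 2)**2)/2))*78 = ((-4 - 6)*((5 + (-3)**2)/2))*78 = -5*(5 + 9)*78 = -5*14*78 = -10*7*78 = -70*78 = -5460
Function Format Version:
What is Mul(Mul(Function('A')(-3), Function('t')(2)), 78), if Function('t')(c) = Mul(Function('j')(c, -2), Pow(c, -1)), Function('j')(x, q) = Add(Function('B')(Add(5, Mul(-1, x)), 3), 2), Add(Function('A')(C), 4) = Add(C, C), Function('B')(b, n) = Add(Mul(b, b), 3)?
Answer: -5460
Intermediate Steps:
Function('B')(b, n) = Add(3, Pow(b, 2)) (Function('B')(b, n) = Add(Pow(b, 2), 3) = Add(3, Pow(b, 2)))
Function('A')(C) = Add(-4, Mul(2, C)) (Function('A')(C) = Add(-4, Add(C, C)) = Add(-4, Mul(2, C)))
Function('j')(x, q) = Add(5, Pow(Add(5, Mul(-1, x)), 2)) (Function('j')(x, q) = Add(Add(3, Pow(Add(5, Mul(-1, x)), 2)), 2) = Add(5, Pow(Add(5, Mul(-1, x)), 2)))
Function('t')(c) = Mul(Pow(c, -1), Add(5, Pow(Add(-5, c), 2))) (Function('t')(c) = Mul(Add(5, Pow(Add(-5, c), 2)), Pow(c, -1)) = Mul(Pow(c, -1), Add(5, Pow(Add(-5, c), 2))))
Mul(Mul(Function('A')(-3), Function('t')(2)), 78) = Mul(Mul(Add(-4, Mul(2, -3)), Mul(Pow(2, -1), Add(5, Pow(Add(-5, 2), 2)))), 78) = Mul(Mul(Add(-4, -6), Mul(Rational(1, 2), Add(5, Pow(-3, 2)))), 78) = Mul(Mul(-10, Mul(Rational(1, 2), Add(5, 9))), 78) = Mul(Mul(-10, Mul(Rational(1, 2), 14)), 78) = Mul(Mul(-10, 7), 78) = Mul(-70, 78) = -5460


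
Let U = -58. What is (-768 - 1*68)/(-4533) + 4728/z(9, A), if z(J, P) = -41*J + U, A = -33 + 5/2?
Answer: -21075052/1935591 ≈ -10.888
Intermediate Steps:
A = -61/2 (A = -33 + 5*(½) = -33 + 5/2 = -61/2 ≈ -30.500)
z(J, P) = -58 - 41*J (z(J, P) = -41*J - 58 = -58 - 41*J)
(-768 - 1*68)/(-4533) + 4728/z(9, A) = (-768 - 1*68)/(-4533) + 4728/(-58 - 41*9) = (-768 - 68)*(-1/4533) + 4728/(-58 - 369) = -836*(-1/4533) + 4728/(-427) = 836/4533 + 4728*(-1/427) = 836/4533 - 4728/427 = -21075052/1935591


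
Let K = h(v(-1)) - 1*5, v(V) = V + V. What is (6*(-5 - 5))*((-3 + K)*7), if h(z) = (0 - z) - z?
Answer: 1680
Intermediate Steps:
v(V) = 2*V
h(z) = -2*z (h(z) = -z - z = -2*z)
K = -1 (K = -4*(-1) - 1*5 = -2*(-2) - 5 = 4 - 5 = -1)
(6*(-5 - 5))*((-3 + K)*7) = (6*(-5 - 5))*((-3 - 1)*7) = (6*(-10))*(-4*7) = -60*(-28) = 1680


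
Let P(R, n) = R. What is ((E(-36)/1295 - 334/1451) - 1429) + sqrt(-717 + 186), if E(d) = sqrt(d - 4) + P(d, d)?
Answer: -2685640071/1879045 + 3*I*sqrt(59) + 2*I*sqrt(10)/1295 ≈ -1429.3 + 23.048*I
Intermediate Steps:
E(d) = d + sqrt(-4 + d) (E(d) = sqrt(d - 4) + d = sqrt(-4 + d) + d = d + sqrt(-4 + d))
((E(-36)/1295 - 334/1451) - 1429) + sqrt(-717 + 186) = (((-36 + sqrt(-4 - 36))/1295 - 334/1451) - 1429) + sqrt(-717 + 186) = (((-36 + sqrt(-40))*(1/1295) - 334*1/1451) - 1429) + sqrt(-531) = (((-36 + 2*I*sqrt(10))*(1/1295) - 334/1451) - 1429) + 3*I*sqrt(59) = (((-36/1295 + 2*I*sqrt(10)/1295) - 334/1451) - 1429) + 3*I*sqrt(59) = ((-484766/1879045 + 2*I*sqrt(10)/1295) - 1429) + 3*I*sqrt(59) = (-2685640071/1879045 + 2*I*sqrt(10)/1295) + 3*I*sqrt(59) = -2685640071/1879045 + 3*I*sqrt(59) + 2*I*sqrt(10)/1295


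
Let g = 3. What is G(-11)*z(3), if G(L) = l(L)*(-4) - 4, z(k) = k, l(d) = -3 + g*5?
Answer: -156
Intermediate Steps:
l(d) = 12 (l(d) = -3 + 3*5 = -3 + 15 = 12)
G(L) = -52 (G(L) = 12*(-4) - 4 = -48 - 4 = -52)
G(-11)*z(3) = -52*3 = -156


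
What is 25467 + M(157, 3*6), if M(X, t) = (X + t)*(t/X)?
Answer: 4001469/157 ≈ 25487.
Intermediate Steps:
M(X, t) = t*(X + t)/X
25467 + M(157, 3*6) = 25467 + (3*6)*(157 + 3*6)/157 = 25467 + 18*(1/157)*(157 + 18) = 25467 + 18*(1/157)*175 = 25467 + 3150/157 = 4001469/157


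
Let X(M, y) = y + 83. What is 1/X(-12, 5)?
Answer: 1/88 ≈ 0.011364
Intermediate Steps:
X(M, y) = 83 + y
1/X(-12, 5) = 1/(83 + 5) = 1/88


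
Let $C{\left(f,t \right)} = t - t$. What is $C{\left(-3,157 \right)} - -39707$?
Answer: $39707$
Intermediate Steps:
$C{\left(f,t \right)} = 0$
$C{\left(-3,157 \right)} - -39707 = 0 - -39707 = 0 + 39707 = 39707$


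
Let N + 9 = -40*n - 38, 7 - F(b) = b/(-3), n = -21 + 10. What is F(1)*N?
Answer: 2882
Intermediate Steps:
n = -11
F(b) = 7 + b/3 (F(b) = 7 - b/(-3) = 7 - b*(-1)/3 = 7 - (-1)*b/3 = 7 + b/3)
N = 393 (N = -9 + (-40*(-11) - 38) = -9 + (440 - 38) = -9 + 402 = 393)
F(1)*N = (7 + (⅓)*1)*393 = (7 + ⅓)*393 = (22/3)*393 = 2882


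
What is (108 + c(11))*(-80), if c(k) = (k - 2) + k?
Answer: -10240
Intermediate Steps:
c(k) = -2 + 2*k (c(k) = (-2 + k) + k = -2 + 2*k)
(108 + c(11))*(-80) = (108 + (-2 + 2*11))*(-80) = (108 + (-2 + 22))*(-80) = (108 + 20)*(-80) = 128*(-80) = -10240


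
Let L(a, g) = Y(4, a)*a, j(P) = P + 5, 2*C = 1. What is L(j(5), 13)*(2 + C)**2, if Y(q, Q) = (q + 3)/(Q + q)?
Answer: 125/4 ≈ 31.250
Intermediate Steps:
C = 1/2 (C = (1/2)*1 = 1/2 ≈ 0.50000)
Y(q, Q) = (3 + q)/(Q + q)
j(P) = 5 + P
L(a, g) = 7*a/(4 + a) (L(a, g) = ((3 + 4)/(a + 4))*a = (7/(4 + a))*a = 7*a/(4 + a))
L(j(5), 13)*(2 + C)**2 = (7*(5 + 5)/(4 + (5 + 5)))*(2 + 1/2)**2 = (7*10/(4 + 10))*(5/2)**2 = (7*10/14)*(25/4) = (7*10*(1/14))*(25/4) = 5*(25/4) = 125/4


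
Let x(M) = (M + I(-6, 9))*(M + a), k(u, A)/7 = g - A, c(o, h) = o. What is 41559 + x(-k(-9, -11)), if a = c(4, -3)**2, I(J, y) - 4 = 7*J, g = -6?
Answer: 42946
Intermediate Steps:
I(J, y) = 4 + 7*J
a = 16 (a = 4**2 = 16)
k(u, A) = -42 - 7*A (k(u, A) = 7*(-6 - A) = -42 - 7*A)
x(M) = (-38 + M)*(16 + M) (x(M) = (M + (4 + 7*(-6)))*(M + 16) = (M + (4 - 42))*(16 + M) = (M - 38)*(16 + M) = (-38 + M)*(16 + M))
41559 + x(-k(-9, -11)) = 41559 + (-608 + (-(-42 - 7*(-11)))**2 - (-22)*(-42 - 7*(-11))) = 41559 + (-608 + (-(-42 + 77))**2 - (-22)*(-42 + 77)) = 41559 + (-608 + (-1*35)**2 - (-22)*35) = 41559 + (-608 + (-35)**2 - 22*(-35)) = 41559 + (-608 + 1225 + 770) = 41559 + 1387 = 42946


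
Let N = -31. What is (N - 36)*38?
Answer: -2546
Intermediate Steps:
(N - 36)*38 = (-31 - 36)*38 = -67*38 = -2546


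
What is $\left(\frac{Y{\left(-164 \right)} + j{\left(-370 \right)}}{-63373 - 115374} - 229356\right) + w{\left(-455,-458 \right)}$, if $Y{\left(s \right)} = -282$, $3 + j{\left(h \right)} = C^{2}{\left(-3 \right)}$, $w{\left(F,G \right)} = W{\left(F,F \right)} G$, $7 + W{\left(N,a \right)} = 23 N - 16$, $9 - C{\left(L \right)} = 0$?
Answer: $\frac{817615232760}{178747} \approx 4.5741 \cdot 10^{6}$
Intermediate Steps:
$C{\left(L \right)} = 9$ ($C{\left(L \right)} = 9 - 0 = 9 + 0 = 9$)
$W{\left(N,a \right)} = -23 + 23 N$ ($W{\left(N,a \right)} = -7 + \left(23 N - 16\right) = -7 + \left(-16 + 23 N\right) = -23 + 23 N$)
$w{\left(F,G \right)} = G \left(-23 + 23 F\right)$ ($w{\left(F,G \right)} = \left(-23 + 23 F\right) G = G \left(-23 + 23 F\right)$)
$j{\left(h \right)} = 78$ ($j{\left(h \right)} = -3 + 9^{2} = -3 + 81 = 78$)
$\left(\frac{Y{\left(-164 \right)} + j{\left(-370 \right)}}{-63373 - 115374} - 229356\right) + w{\left(-455,-458 \right)} = \left(\frac{-282 + 78}{-63373 - 115374} - 229356\right) + 23 \left(-458\right) \left(-1 - 455\right) = \left(- \frac{204}{-178747} - 229356\right) + 23 \left(-458\right) \left(-456\right) = \left(\left(-204\right) \left(- \frac{1}{178747}\right) - 229356\right) + 4803504 = \left(\frac{204}{178747} - 229356\right) + 4803504 = - \frac{40996696728}{178747} + 4803504 = \frac{817615232760}{178747}$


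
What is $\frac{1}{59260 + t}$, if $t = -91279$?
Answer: $- \frac{1}{32019} \approx -3.1231 \cdot 10^{-5}$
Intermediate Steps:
$\frac{1}{59260 + t} = \frac{1}{59260 - 91279} = \frac{1}{-32019} = - \frac{1}{32019}$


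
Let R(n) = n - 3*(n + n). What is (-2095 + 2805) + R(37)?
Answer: 525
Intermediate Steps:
R(n) = -5*n (R(n) = n - 6*n = -5*n)
(-2095 + 2805) + R(37) = (-2095 + 2805) - 5*37 = 710 - 185 = 525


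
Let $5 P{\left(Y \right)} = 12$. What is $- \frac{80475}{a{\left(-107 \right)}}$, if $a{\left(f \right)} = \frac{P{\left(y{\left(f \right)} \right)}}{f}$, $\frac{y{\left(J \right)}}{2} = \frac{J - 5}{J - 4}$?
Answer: $\frac{14351375}{4} \approx 3.5878 \cdot 10^{6}$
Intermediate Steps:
$y{\left(J \right)} = \frac{2 \left(-5 + J\right)}{-4 + J}$ ($y{\left(J \right)} = 2 \frac{J - 5}{J - 4} = 2 \frac{-5 + J}{-4 + J} = \frac{2 \left(-5 + J\right)}{-4 + J}$)
$P{\left(Y \right)} = \frac{12}{5}$ ($P{\left(Y \right)} = \frac{1}{5} \cdot 12 = \frac{12}{5}$)
$a{\left(f \right)} = \frac{12}{5 f}$
$- \frac{80475}{a{\left(-107 \right)}} = - \frac{80475}{\frac{12}{5} \frac{1}{-107}} = - \frac{80475}{\frac{12}{5} \left(- \frac{1}{107}\right)} = - \frac{80475}{- \frac{12}{535}} = \left(-80475\right) \left(- \frac{535}{12}\right) = \frac{14351375}{4}$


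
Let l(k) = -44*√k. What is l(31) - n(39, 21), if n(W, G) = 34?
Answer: -34 - 44*√31 ≈ -278.98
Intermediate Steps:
l(31) - n(39, 21) = -44*√31 - 1*34 = -44*√31 - 34 = -34 - 44*√31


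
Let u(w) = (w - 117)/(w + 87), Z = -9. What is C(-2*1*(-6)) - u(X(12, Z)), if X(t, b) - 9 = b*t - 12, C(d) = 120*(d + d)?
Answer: 5741/2 ≈ 2870.5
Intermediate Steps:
C(d) = 240*d (C(d) = 120*(2*d) = 240*d)
X(t, b) = -3 + b*t (X(t, b) = 9 + (b*t - 12) = 9 + (-12 + b*t) = -3 + b*t)
u(w) = (-117 + w)/(87 + w)
C(-2*1*(-6)) - u(X(12, Z)) = 240*(-2*1*(-6)) - (-117 + (-3 - 9*12))/(87 + (-3 - 9*12)) = 240*(-2*(-6)) - (-117 + (-3 - 108))/(87 + (-3 - 108)) = 240*12 - (-117 - 111)/(87 - 111) = 2880 - (-228)/(-24) = 2880 - (-1)*(-228)/24 = 2880 - 1*19/2 = 2880 - 19/2 = 5741/2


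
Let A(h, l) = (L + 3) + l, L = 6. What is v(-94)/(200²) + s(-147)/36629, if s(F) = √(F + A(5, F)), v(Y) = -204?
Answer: -51/10000 + I*√285/36629 ≈ -0.0051 + 0.00046089*I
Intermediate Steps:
A(h, l) = 9 + l (A(h, l) = (6 + 3) + l = 9 + l)
s(F) = √(9 + 2*F) (s(F) = √(F + (9 + F)) = √(9 + 2*F))
v(-94)/(200²) + s(-147)/36629 = -204/(200²) + √(9 + 2*(-147))/36629 = -204/40000 + √(9 - 294)*(1/36629) = -204*1/40000 + √(-285)*(1/36629) = -51/10000 + (I*√285)*(1/36629) = -51/10000 + I*√285/36629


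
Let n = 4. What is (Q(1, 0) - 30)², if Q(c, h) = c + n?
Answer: 625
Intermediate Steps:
Q(c, h) = 4 + c (Q(c, h) = c + 4 = 4 + c)
(Q(1, 0) - 30)² = ((4 + 1) - 30)² = (5 - 30)² = (-25)² = 625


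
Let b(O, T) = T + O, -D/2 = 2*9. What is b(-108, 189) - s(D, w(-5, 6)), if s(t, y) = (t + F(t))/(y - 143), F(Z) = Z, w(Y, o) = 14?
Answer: 3459/43 ≈ 80.442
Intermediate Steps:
D = -36 (D = -4*9 = -2*18 = -36)
b(O, T) = O + T
s(t, y) = 2*t/(-143 + y) (s(t, y) = (t + t)/(y - 143) = (2*t)/(-143 + y) = 2*t/(-143 + y))
b(-108, 189) - s(D, w(-5, 6)) = (-108 + 189) - 2*(-36)/(-143 + 14) = 81 - 2*(-36)/(-129) = 81 - 2*(-36)*(-1)/129 = 81 - 1*24/43 = 81 - 24/43 = 3459/43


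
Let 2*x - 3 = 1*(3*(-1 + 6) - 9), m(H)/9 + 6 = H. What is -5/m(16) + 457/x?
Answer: 203/2 ≈ 101.50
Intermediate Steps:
m(H) = -54 + 9*H
x = 9/2 (x = 3/2 + (1*(3*(-1 + 6) - 9))/2 = 3/2 + (1*(3*5 - 9))/2 = 3/2 + (1*(15 - 9))/2 = 3/2 + (1*6)/2 = 3/2 + (½)*6 = 3/2 + 3 = 9/2 ≈ 4.5000)
-5/m(16) + 457/x = -5/(-54 + 9*16) + 457/(9/2) = -5/(-54 + 144) + 457*(2/9) = -5/90 + 914/9 = -5*1/90 + 914/9 = -1/18 + 914/9 = 203/2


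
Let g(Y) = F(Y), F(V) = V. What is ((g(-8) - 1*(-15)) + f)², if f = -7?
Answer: 0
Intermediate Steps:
g(Y) = Y
((g(-8) - 1*(-15)) + f)² = ((-8 - 1*(-15)) - 7)² = ((-8 + 15) - 7)² = (7 - 7)² = 0² = 0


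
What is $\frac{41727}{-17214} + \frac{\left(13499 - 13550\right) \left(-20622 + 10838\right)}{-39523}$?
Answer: $- \frac{3412895599}{226782974} \approx -15.049$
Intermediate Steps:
$\frac{41727}{-17214} + \frac{\left(13499 - 13550\right) \left(-20622 + 10838\right)}{-39523} = 41727 \left(- \frac{1}{17214}\right) + \left(-51\right) \left(-9784\right) \left(- \frac{1}{39523}\right) = - \frac{13909}{5738} + 498984 \left(- \frac{1}{39523}\right) = - \frac{13909}{5738} - \frac{498984}{39523} = - \frac{3412895599}{226782974}$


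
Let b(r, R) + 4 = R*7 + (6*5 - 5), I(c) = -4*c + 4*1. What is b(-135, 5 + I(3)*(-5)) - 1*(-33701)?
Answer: 34037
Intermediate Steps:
I(c) = 4 - 4*c (I(c) = -4*c + 4 = 4 - 4*c)
b(r, R) = 21 + 7*R (b(r, R) = -4 + (R*7 + (6*5 - 5)) = -4 + (7*R + (30 - 5)) = -4 + (7*R + 25) = -4 + (25 + 7*R) = 21 + 7*R)
b(-135, 5 + I(3)*(-5)) - 1*(-33701) = (21 + 7*(5 + (4 - 4*3)*(-5))) - 1*(-33701) = (21 + 7*(5 + (4 - 12)*(-5))) + 33701 = (21 + 7*(5 - 8*(-5))) + 33701 = (21 + 7*(5 + 40)) + 33701 = (21 + 7*45) + 33701 = (21 + 315) + 33701 = 336 + 33701 = 34037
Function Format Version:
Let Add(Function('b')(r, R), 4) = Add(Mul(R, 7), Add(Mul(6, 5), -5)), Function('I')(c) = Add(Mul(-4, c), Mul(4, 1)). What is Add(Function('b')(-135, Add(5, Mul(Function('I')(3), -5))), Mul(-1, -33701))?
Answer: 34037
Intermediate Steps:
Function('I')(c) = Add(4, Mul(-4, c)) (Function('I')(c) = Add(Mul(-4, c), 4) = Add(4, Mul(-4, c)))
Function('b')(r, R) = Add(21, Mul(7, R)) (Function('b')(r, R) = Add(-4, Add(Mul(R, 7), Add(Mul(6, 5), -5))) = Add(-4, Add(Mul(7, R), Add(30, -5))) = Add(-4, Add(Mul(7, R), 25)) = Add(-4, Add(25, Mul(7, R))) = Add(21, Mul(7, R)))
Add(Function('b')(-135, Add(5, Mul(Function('I')(3), -5))), Mul(-1, -33701)) = Add(Add(21, Mul(7, Add(5, Mul(Add(4, Mul(-4, 3)), -5)))), Mul(-1, -33701)) = Add(Add(21, Mul(7, Add(5, Mul(Add(4, -12), -5)))), 33701) = Add(Add(21, Mul(7, Add(5, Mul(-8, -5)))), 33701) = Add(Add(21, Mul(7, Add(5, 40))), 33701) = Add(Add(21, Mul(7, 45)), 33701) = Add(Add(21, 315), 33701) = Add(336, 33701) = 34037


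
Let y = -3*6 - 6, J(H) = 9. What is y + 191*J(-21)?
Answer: 1695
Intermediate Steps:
y = -24 (y = -18 - 6 = -24)
y + 191*J(-21) = -24 + 191*9 = -24 + 1719 = 1695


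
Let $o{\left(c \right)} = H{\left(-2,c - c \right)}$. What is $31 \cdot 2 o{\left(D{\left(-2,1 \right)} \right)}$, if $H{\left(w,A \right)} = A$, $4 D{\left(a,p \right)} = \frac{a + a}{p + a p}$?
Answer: $0$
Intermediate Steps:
$D{\left(a,p \right)} = \frac{a}{2 \left(p + a p\right)}$ ($D{\left(a,p \right)} = \frac{\left(a + a\right) \frac{1}{p + a p}}{4} = \frac{2 a \frac{1}{p + a p}}{4} = \frac{a}{2 \left(p + a p\right)}$)
$o{\left(c \right)} = 0$ ($o{\left(c \right)} = c - c = 0$)
$31 \cdot 2 o{\left(D{\left(-2,1 \right)} \right)} = 31 \cdot 2 \cdot 0 = 62 \cdot 0 = 0$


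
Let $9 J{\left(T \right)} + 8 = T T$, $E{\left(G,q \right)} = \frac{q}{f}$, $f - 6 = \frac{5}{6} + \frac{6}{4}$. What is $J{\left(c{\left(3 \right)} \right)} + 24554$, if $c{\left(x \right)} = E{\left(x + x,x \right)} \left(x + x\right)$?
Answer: $\frac{138114166}{5625} \approx 24554.0$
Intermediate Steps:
$f = \frac{25}{3}$ ($f = 6 + \left(\frac{5}{6} + \frac{6}{4}\right) = 6 + \left(5 \cdot \frac{1}{6} + 6 \cdot \frac{1}{4}\right) = 6 + \left(\frac{5}{6} + \frac{3}{2}\right) = 6 + \frac{7}{3} = \frac{25}{3} \approx 8.3333$)
$E{\left(G,q \right)} = \frac{3 q}{25}$ ($E{\left(G,q \right)} = \frac{q}{\frac{25}{3}} = q \frac{3}{25} = \frac{3 q}{25}$)
$c{\left(x \right)} = \frac{6 x^{2}}{25}$ ($c{\left(x \right)} = \frac{3 x}{25} \left(x + x\right) = \frac{3 x}{25} \cdot 2 x = \frac{6 x^{2}}{25}$)
$J{\left(T \right)} = - \frac{8}{9} + \frac{T^{2}}{9}$ ($J{\left(T \right)} = - \frac{8}{9} + \frac{T T}{9} = - \frac{8}{9} + \frac{T^{2}}{9}$)
$J{\left(c{\left(3 \right)} \right)} + 24554 = \left(- \frac{8}{9} + \frac{\left(\frac{6 \cdot 3^{2}}{25}\right)^{2}}{9}\right) + 24554 = \left(- \frac{8}{9} + \frac{\left(\frac{6}{25} \cdot 9\right)^{2}}{9}\right) + 24554 = \left(- \frac{8}{9} + \frac{\left(\frac{54}{25}\right)^{2}}{9}\right) + 24554 = \left(- \frac{8}{9} + \frac{1}{9} \cdot \frac{2916}{625}\right) + 24554 = \left(- \frac{8}{9} + \frac{324}{625}\right) + 24554 = - \frac{2084}{5625} + 24554 = \frac{138114166}{5625}$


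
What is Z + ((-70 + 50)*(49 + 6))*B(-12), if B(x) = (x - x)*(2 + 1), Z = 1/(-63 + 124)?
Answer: 1/61 ≈ 0.016393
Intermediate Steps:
Z = 1/61 ≈ 0.016393
B(x) = 0 (B(x) = 0*3 = 0)
Z + ((-70 + 50)*(49 + 6))*B(-12) = 1/61 + ((-70 + 50)*(49 + 6))*0 = 1/61 - 20*55*0 = 1/61 - 1100*0 = 1/61 + 0 = 1/61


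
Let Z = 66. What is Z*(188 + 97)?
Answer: 18810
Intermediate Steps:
Z*(188 + 97) = 66*(188 + 97) = 66*285 = 18810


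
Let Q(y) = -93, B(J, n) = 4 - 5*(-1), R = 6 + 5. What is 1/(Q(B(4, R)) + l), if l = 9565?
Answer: 1/9472 ≈ 0.00010557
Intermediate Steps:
R = 11
B(J, n) = 9 (B(J, n) = 4 + 5 = 9)
1/(Q(B(4, R)) + l) = 1/(-93 + 9565) = 1/9472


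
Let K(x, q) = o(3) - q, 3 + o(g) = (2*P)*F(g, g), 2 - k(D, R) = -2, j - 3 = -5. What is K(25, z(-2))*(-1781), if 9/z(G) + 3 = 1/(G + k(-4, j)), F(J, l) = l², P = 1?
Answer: -165633/5 ≈ -33127.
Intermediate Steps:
j = -2 (j = 3 - 5 = -2)
k(D, R) = 4 (k(D, R) = 2 - 1*(-2) = 2 + 2 = 4)
o(g) = -3 + 2*g² (o(g) = -3 + (2*1)*g² = -3 + 2*g²)
z(G) = 9/(-3 + 1/(4 + G)) (z(G) = 9/(-3 + 1/(G + 4)) = 9/(-3 + 1/(4 + G)))
K(x, q) = 15 - q (K(x, q) = (-3 + 2*3²) - q = (-3 + 2*9) - q = (-3 + 18) - q = 15 - q)
K(25, z(-2))*(-1781) = (15 - 9*(-4 - 1*(-2))/(11 + 3*(-2)))*(-1781) = (15 - 9*(-4 + 2)/(11 - 6))*(-1781) = (15 - 9*(-2)/5)*(-1781) = (15 - 1*(-18/5))*(-1781) = (15 + 18/5)*(-1781) = (93/5)*(-1781) = -165633/5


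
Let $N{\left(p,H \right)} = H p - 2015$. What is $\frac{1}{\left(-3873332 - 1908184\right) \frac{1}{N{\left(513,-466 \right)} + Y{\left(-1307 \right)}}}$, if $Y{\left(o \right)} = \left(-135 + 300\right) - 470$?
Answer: $\frac{120689}{2890758} \approx 0.04175$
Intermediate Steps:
$Y{\left(o \right)} = -305$ ($Y{\left(o \right)} = 165 - 470 = -305$)
$N{\left(p,H \right)} = -2015 + H p$
$\frac{1}{\left(-3873332 - 1908184\right) \frac{1}{N{\left(513,-466 \right)} + Y{\left(-1307 \right)}}} = \frac{1}{\left(-3873332 - 1908184\right) \frac{1}{\left(-2015 - 239058\right) - 305}} = \frac{1}{\left(-5781516\right) \frac{1}{\left(-2015 - 239058\right) - 305}} = \frac{1}{\left(-5781516\right) \frac{1}{-241073 - 305}} = \frac{1}{\left(-5781516\right) \frac{1}{-241378}} = \frac{1}{\left(-5781516\right) \left(- \frac{1}{241378}\right)} = \frac{1}{\frac{2890758}{120689}} = \frac{120689}{2890758}$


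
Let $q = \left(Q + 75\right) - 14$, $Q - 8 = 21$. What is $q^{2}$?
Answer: $8100$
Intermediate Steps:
$Q = 29$ ($Q = 8 + 21 = 29$)
$q = 90$ ($q = \left(29 + 75\right) - 14 = 104 - 14 = 90$)
$q^{2} = 90^{2} = 8100$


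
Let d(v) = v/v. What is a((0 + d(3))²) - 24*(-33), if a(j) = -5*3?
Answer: 777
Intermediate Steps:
d(v) = 1
a(j) = -15
a((0 + d(3))²) - 24*(-33) = -15 - 24*(-33) = -15 + 792 = 777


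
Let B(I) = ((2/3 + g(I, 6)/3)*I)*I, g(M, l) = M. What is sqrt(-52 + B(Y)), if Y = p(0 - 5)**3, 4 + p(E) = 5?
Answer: I*sqrt(51) ≈ 7.1414*I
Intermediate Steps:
p(E) = 1 (p(E) = -4 + 5 = 1)
Y = 1 (Y = 1**3 = 1)
B(I) = I**2*(2/3 + I/3) (B(I) = ((2/3 + I/3)*I)*I = (I*(2/3 + I/3))*I = I**2*(2/3 + I/3))
sqrt(-52 + B(Y)) = sqrt(-52 + (1/3)*1**2*(2 + 1)) = sqrt(-52 + (1/3)*1*3) = sqrt(-52 + 1) = sqrt(-51) = I*sqrt(51)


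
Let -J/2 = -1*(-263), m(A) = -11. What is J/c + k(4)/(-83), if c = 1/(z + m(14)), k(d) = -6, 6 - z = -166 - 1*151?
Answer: -13621290/83 ≈ -1.6411e+5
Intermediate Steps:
z = 323 (z = 6 - (-166 - 1*151) = 6 - (-166 - 151) = 6 - 1*(-317) = 6 + 317 = 323)
c = 1/312 (c = 1/(323 - 11) = 1/312 ≈ 0.0032051)
J = -526 (J = -(-2)*(-263) = -2*263 = -526)
J/c + k(4)/(-83) = -526/1/312 - 6/(-83) = -526*312 - 6*(-1/83) = -164112 + 6/83 = -13621290/83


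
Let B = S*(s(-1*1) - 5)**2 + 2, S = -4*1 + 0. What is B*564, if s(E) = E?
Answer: -80088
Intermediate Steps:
S = -4 (S = -4 + 0 = -4)
B = -142 (B = -4*(-1*1 - 5)**2 + 2 = -4*(-1 - 5)**2 + 2 = -4*(-6)**2 + 2 = -4*36 + 2 = -144 + 2 = -142)
B*564 = -142*564 = -80088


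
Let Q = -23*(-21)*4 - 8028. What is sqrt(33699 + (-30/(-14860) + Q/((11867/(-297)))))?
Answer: sqrt(10526846882016986502)/17634362 ≈ 183.99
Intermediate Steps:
Q = -6096 (Q = 483*4 - 8028 = 1932 - 8028 = -6096)
sqrt(33699 + (-30/(-14860) + Q/((11867/(-297))))) = sqrt(33699 + (-30/(-14860) - 6096/(11867/(-297)))) = sqrt(33699 + (-30*(-1/14860) - 6096/(11867*(-1/297)))) = sqrt(33699 + (3/1486 - 6096/(-11867/297))) = sqrt(33699 + (3/1486 - 6096*(-297/11867))) = sqrt(33699 + (3/1486 + 1810512/11867)) = sqrt(33699 + 2690456433/17634362) = sqrt(596950821471/17634362) = sqrt(10526846882016986502)/17634362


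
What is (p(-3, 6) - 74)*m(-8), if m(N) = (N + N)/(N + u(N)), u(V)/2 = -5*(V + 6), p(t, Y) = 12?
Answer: 248/3 ≈ 82.667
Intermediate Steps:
u(V) = -60 - 10*V (u(V) = 2*(-5*(V + 6)) = 2*(-5*(6 + V)) = 2*(-30 - 5*V) = -60 - 10*V)
m(N) = 2*N/(-60 - 9*N) (m(N) = (N + N)/(N + (-60 - 10*N)) = (2*N)/(-60 - 9*N) = 2*N/(-60 - 9*N))
(p(-3, 6) - 74)*m(-8) = (12 - 74)*(-2*(-8)/(60 + 9*(-8))) = -(-124)*(-8)/(60 - 72) = -(-124)*(-8)/(-12) = -(-124)*(-8)*(-1)/12 = -62*(-4/3) = 248/3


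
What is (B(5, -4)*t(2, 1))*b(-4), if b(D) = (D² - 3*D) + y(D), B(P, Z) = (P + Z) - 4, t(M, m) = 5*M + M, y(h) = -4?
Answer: -864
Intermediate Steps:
t(M, m) = 6*M
B(P, Z) = -4 + P + Z
b(D) = -4 + D² - 3*D (b(D) = (D² - 3*D) - 4 = -4 + D² - 3*D)
(B(5, -4)*t(2, 1))*b(-4) = ((-4 + 5 - 4)*(6*2))*(-4 + (-4)² - 3*(-4)) = (-3*12)*(-4 + 16 + 12) = -36*24 = -864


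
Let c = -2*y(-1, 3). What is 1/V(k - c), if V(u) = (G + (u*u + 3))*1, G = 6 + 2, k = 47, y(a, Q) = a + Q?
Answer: 1/2612 ≈ 0.00038285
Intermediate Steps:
y(a, Q) = Q + a
c = -4 (c = -2*(3 - 1) = -2*2 = -4)
G = 8
V(u) = 11 + u² (V(u) = (8 + (u*u + 3))*1 = (8 + (u² + 3))*1 = (8 + (3 + u²))*1 = (11 + u²)*1 = 11 + u²)
1/V(k - c) = 1/(11 + (47 - 1*(-4))²) = 1/(11 + (47 + 4)²) = 1/(11 + 51²) = 1/(11 + 2601) = 1/2612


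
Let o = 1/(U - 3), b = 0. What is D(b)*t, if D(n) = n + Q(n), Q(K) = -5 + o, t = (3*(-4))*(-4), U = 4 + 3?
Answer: -228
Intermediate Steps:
U = 7
o = 1/4 (o = 1/(7 - 3) = 1/4 ≈ 0.25000)
t = 48 (t = -12*(-4) = 48)
Q(K) = -19/4 (Q(K) = -5 + 1/4 = -19/4)
D(n) = -19/4 + n (D(n) = n - 19/4 = -19/4 + n)
D(b)*t = (-19/4 + 0)*48 = -19/4*48 = -228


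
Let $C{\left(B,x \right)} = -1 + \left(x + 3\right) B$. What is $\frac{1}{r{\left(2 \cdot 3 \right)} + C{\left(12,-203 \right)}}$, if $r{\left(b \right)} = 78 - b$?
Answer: $- \frac{1}{2329} \approx -0.00042937$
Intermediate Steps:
$C{\left(B,x \right)} = -1 + B \left(3 + x\right)$ ($C{\left(B,x \right)} = -1 + \left(3 + x\right) B = -1 + B \left(3 + x\right)$)
$\frac{1}{r{\left(2 \cdot 3 \right)} + C{\left(12,-203 \right)}} = \frac{1}{\left(78 - 2 \cdot 3\right) + \left(-1 + 3 \cdot 12 + 12 \left(-203\right)\right)} = \frac{1}{\left(78 - 6\right) - 2401} = \frac{1}{72 - 2401} = \frac{1}{-2329} = - \frac{1}{2329}$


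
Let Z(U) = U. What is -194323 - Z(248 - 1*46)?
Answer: -194525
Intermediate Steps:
-194323 - Z(248 - 1*46) = -194323 - (248 - 1*46) = -194323 - (248 - 46) = -194323 - 1*202 = -194323 - 202 = -194525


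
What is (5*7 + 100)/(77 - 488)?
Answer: -45/137 ≈ -0.32847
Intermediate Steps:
(5*7 + 100)/(77 - 488) = (35 + 100)/(-411) = 135*(-1/411) = -45/137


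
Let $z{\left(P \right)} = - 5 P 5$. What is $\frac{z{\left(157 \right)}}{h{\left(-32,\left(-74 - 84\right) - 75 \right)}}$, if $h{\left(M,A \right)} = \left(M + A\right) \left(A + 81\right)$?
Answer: $- \frac{785}{8056} \approx -0.097443$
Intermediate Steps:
$z{\left(P \right)} = - 25 P$
$h{\left(M,A \right)} = \left(81 + A\right) \left(A + M\right)$ ($h{\left(M,A \right)} = \left(A + M\right) \left(81 + A\right) = \left(81 + A\right) \left(A + M\right)$)
$\frac{z{\left(157 \right)}}{h{\left(-32,\left(-74 - 84\right) - 75 \right)}} = \frac{\left(-25\right) 157}{\left(\left(-74 - 84\right) - 75\right)^{2} + 81 \left(\left(-74 - 84\right) - 75\right) + 81 \left(-32\right) + \left(\left(-74 - 84\right) - 75\right) \left(-32\right)} = - \frac{3925}{\left(-158 - 75\right)^{2} + 81 \left(-158 - 75\right) - 2592 + \left(-158 - 75\right) \left(-32\right)} = - \frac{3925}{\left(-233\right)^{2} + 81 \left(-233\right) - 2592 - -7456} = - \frac{3925}{54289 - 18873 - 2592 + 7456} = - \frac{3925}{40280} = \left(-3925\right) \frac{1}{40280} = - \frac{785}{8056}$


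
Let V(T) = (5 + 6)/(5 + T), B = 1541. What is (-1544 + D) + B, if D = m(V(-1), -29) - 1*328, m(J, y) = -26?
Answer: -357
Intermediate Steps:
V(T) = 11/(5 + T)
D = -354 (D = -26 - 1*328 = -26 - 328 = -354)
(-1544 + D) + B = (-1544 - 354) + 1541 = -1898 + 1541 = -357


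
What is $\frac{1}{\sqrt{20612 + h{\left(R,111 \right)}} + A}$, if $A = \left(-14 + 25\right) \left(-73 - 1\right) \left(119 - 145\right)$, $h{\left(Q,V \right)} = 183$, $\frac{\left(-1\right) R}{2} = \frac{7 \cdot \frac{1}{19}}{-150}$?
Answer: $\frac{21164}{447894101} - \frac{\sqrt{20795}}{447894101} \approx 4.693 \cdot 10^{-5}$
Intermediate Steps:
$R = \frac{7}{1425}$ ($R = - 2 \frac{7 \cdot \frac{1}{19}}{-150} = - 2 \cdot 7 \cdot \frac{1}{19} \left(- \frac{1}{150}\right) = - 2 \cdot \frac{7}{19} \left(- \frac{1}{150}\right) = \left(-2\right) \left(- \frac{7}{2850}\right) = \frac{7}{1425} \approx 0.0049123$)
$A = 21164$ ($A = 11 \left(-74\right) \left(-26\right) = \left(-814\right) \left(-26\right) = 21164$)
$\frac{1}{\sqrt{20612 + h{\left(R,111 \right)}} + A} = \frac{1}{\sqrt{20612 + 183} + 21164} = \frac{1}{\sqrt{20795} + 21164} = \frac{1}{21164 + \sqrt{20795}}$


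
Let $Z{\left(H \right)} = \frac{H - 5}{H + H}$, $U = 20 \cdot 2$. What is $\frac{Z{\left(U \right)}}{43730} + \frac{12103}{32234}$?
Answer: $\frac{4234226339}{11276742560} \approx 0.37548$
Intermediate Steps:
$U = 40$
$Z{\left(H \right)} = \frac{-5 + H}{2 H}$
$\frac{Z{\left(U \right)}}{43730} + \frac{12103}{32234} = \frac{\frac{1}{2} \cdot \frac{1}{40} \left(-5 + 40\right)}{43730} + \frac{12103}{32234} = \frac{1}{2} \cdot \frac{1}{40} \cdot 35 \cdot \frac{1}{43730} + 12103 \cdot \frac{1}{32234} = \frac{7}{16} \cdot \frac{1}{43730} + \frac{12103}{32234} = \frac{7}{699680} + \frac{12103}{32234} = \frac{4234226339}{11276742560}$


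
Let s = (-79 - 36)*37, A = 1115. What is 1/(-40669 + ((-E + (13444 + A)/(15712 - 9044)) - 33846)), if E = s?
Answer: -6668/468479121 ≈ -1.4233e-5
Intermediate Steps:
s = -4255 (s = -115*37 = -4255)
E = -4255
1/(-40669 + ((-E + (13444 + A)/(15712 - 9044)) - 33846)) = 1/(-40669 + ((-1*(-4255) + (13444 + 1115)/(15712 - 9044)) - 33846)) = 1/(-40669 + ((4255 + 14559/6668) - 33846)) = 1/(-40669 + (28386899/6668 - 33846)) = 1/(-40669 - 197298229/6668) = 1/(-468479121/6668) = -6668/468479121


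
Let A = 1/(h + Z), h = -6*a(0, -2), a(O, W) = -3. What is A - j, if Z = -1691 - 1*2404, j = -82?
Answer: 334313/4077 ≈ 82.000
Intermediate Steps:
h = 18 (h = -6*(-3) = 18)
Z = -4095 (Z = -1691 - 2404 = -4095)
A = -1/4077 (A = 1/(18 - 4095) = 1/(-4077) = -1/4077 ≈ -0.00024528)
A - j = -1/4077 - 1*(-82) = -1/4077 + 82 = 334313/4077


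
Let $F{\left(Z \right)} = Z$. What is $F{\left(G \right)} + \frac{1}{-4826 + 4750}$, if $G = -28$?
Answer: $- \frac{2129}{76} \approx -28.013$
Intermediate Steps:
$F{\left(G \right)} + \frac{1}{-4826 + 4750} = -28 + \frac{1}{-4826 + 4750} = -28 + \frac{1}{-76} = -28 - \frac{1}{76} = - \frac{2129}{76}$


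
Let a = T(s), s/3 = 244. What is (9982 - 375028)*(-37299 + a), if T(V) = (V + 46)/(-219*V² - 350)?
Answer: 798881490693921756/58672903 ≈ 1.3616e+10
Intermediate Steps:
s = 732 (s = 3*244 = 732)
T(V) = (46 + V)/(-350 - 219*V²)
a = -389/58672903 (a = (-46 - 1*732)/(350 + 219*732²) = (-46 - 732)/(350 + 219*535824) = -778/(350 + 117345456) = -778/117345806 = (1/117345806)*(-778) = -389/58672903 ≈ -6.6300e-6)
(9982 - 375028)*(-37299 + a) = (9982 - 375028)*(-37299 - 389/58672903) = -365046*(-2188440609386/58672903) = 798881490693921756/58672903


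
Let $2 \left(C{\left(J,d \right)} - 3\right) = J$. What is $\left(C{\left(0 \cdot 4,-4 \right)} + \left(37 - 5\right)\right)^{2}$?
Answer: $1225$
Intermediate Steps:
$C{\left(J,d \right)} = 3 + \frac{J}{2}$
$\left(C{\left(0 \cdot 4,-4 \right)} + \left(37 - 5\right)\right)^{2} = \left(\left(3 + \frac{0 \cdot 4}{2}\right) + \left(37 - 5\right)\right)^{2} = \left(\left(3 + \frac{1}{2} \cdot 0\right) + \left(37 - 5\right)\right)^{2} = \left(\left(3 + 0\right) + 32\right)^{2} = \left(3 + 32\right)^{2} = 35^{2} = 1225$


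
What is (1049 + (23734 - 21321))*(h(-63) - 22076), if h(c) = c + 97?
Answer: -76309404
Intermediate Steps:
h(c) = 97 + c
(1049 + (23734 - 21321))*(h(-63) - 22076) = (1049 + (23734 - 21321))*((97 - 63) - 22076) = (1049 + 2413)*(34 - 22076) = 3462*(-22042) = -76309404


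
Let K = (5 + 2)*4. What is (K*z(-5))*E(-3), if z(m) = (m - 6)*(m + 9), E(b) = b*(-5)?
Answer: -18480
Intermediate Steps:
E(b) = -5*b
z(m) = (-6 + m)*(9 + m)
K = 28 (K = 7*4 = 28)
(K*z(-5))*E(-3) = (28*(-54 + (-5)² + 3*(-5)))*(-5*(-3)) = (28*(-54 + 25 - 15))*15 = (28*(-44))*15 = -1232*15 = -18480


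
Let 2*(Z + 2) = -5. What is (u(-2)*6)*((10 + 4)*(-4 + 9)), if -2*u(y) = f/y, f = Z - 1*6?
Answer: -2205/2 ≈ -1102.5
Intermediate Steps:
Z = -9/2 (Z = -2 + (1/2)*(-5) = -2 - 5/2 = -9/2 ≈ -4.5000)
f = -21/2 (f = -9/2 - 1*6 = -9/2 - 6 = -21/2 ≈ -10.500)
u(y) = 21/(4*y) (u(y) = -(-21)/(4*y) = 21/(4*y))
(u(-2)*6)*((10 + 4)*(-4 + 9)) = (((21/4)/(-2))*6)*((10 + 4)*(-4 + 9)) = (((21/4)*(-1/2))*6)*(14*5) = -21/8*6*70 = -63/4*70 = -2205/2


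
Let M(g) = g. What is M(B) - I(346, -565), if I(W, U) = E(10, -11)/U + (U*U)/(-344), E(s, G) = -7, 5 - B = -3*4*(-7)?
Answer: 165005277/194360 ≈ 848.97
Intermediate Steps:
B = -79 (B = 5 - (-3*4)*(-7) = 5 - (-12)*(-7) = 5 - 1*84 = 5 - 84 = -79)
I(W, U) = -7/U - U²/344 (I(W, U) = -7/U + (U*U)/(-344) = -7/U + U²*(-1/344) = -7/U - U²/344)
M(B) - I(346, -565) = -79 - (-2408 - 1*(-565)³)/(344*(-565)) = -79 - (-1)*(-2408 - 1*(-180362125))/(344*565) = -79 - (-1)*(-2408 + 180362125)/(344*565) = -79 - (-1)*180359717/(344*565) = -79 - 1*(-180359717/194360) = -79 + 180359717/194360 = 165005277/194360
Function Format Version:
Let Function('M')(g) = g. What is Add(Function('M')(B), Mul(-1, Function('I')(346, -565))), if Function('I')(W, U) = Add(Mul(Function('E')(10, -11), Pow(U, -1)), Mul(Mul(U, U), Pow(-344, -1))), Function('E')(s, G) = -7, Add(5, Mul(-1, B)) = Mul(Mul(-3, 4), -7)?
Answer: Rational(165005277, 194360) ≈ 848.97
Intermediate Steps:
B = -79 (B = Add(5, Mul(-1, Mul(Mul(-3, 4), -7))) = Add(5, Mul(-1, Mul(-12, -7))) = Add(5, Mul(-1, 84)) = Add(5, -84) = -79)
Function('I')(W, U) = Add(Mul(-7, Pow(U, -1)), Mul(Rational(-1, 344), Pow(U, 2))) (Function('I')(W, U) = Add(Mul(-7, Pow(U, -1)), Mul(Mul(U, U), Pow(-344, -1))) = Add(Mul(-7, Pow(U, -1)), Mul(Pow(U, 2), Rational(-1, 344))) = Add(Mul(-7, Pow(U, -1)), Mul(Rational(-1, 344), Pow(U, 2))))
Add(Function('M')(B), Mul(-1, Function('I')(346, -565))) = Add(-79, Mul(-1, Mul(Rational(1, 344), Pow(-565, -1), Add(-2408, Mul(-1, Pow(-565, 3)))))) = Add(-79, Mul(-1, Mul(Rational(1, 344), Rational(-1, 565), Add(-2408, Mul(-1, -180362125))))) = Add(-79, Mul(-1, Mul(Rational(1, 344), Rational(-1, 565), Add(-2408, 180362125)))) = Add(-79, Mul(-1, Mul(Rational(1, 344), Rational(-1, 565), 180359717))) = Add(-79, Mul(-1, Rational(-180359717, 194360))) = Add(-79, Rational(180359717, 194360)) = Rational(165005277, 194360)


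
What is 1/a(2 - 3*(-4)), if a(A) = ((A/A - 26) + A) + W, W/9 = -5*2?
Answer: -1/101 ≈ -0.0099010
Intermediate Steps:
W = -90 (W = 9*(-5*2) = 9*(-10) = -90)
a(A) = -115 + A (a(A) = ((A/A - 26) + A) - 90 = ((1 - 26) + A) - 90 = (-25 + A) - 90 = -115 + A)
1/a(2 - 3*(-4)) = 1/(-115 + (2 - 3*(-4))) = 1/(-115 + (2 + 12)) = 1/(-115 + 14) = 1/(-101) = -1/101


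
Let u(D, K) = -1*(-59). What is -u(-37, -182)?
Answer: -59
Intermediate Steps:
u(D, K) = 59
-u(-37, -182) = -1*59 = -59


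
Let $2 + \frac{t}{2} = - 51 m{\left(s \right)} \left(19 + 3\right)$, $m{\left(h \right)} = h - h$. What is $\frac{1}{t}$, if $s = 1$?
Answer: $- \frac{1}{4} \approx -0.25$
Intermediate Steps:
$m{\left(h \right)} = 0$
$t = -4$ ($t = -4 + 2 \left(- 51 \cdot 0 \left(19 + 3\right)\right) = -4 + 2 \left(- 51 \cdot 0 \cdot 22\right) = -4 + 2 \left(\left(-51\right) 0\right) = -4 + 2 \cdot 0 = -4 + 0 = -4$)
$\frac{1}{t} = \frac{1}{-4} = - \frac{1}{4}$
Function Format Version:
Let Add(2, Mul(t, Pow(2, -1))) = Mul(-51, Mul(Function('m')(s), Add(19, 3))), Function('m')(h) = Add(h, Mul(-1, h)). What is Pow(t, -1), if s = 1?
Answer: Rational(-1, 4) ≈ -0.25000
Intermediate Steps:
Function('m')(h) = 0
t = -4 (t = Add(-4, Mul(2, Mul(-51, Mul(0, Add(19, 3))))) = Add(-4, Mul(2, Mul(-51, Mul(0, 22)))) = Add(-4, Mul(2, Mul(-51, 0))) = Add(-4, Mul(2, 0)) = Add(-4, 0) = -4)
Pow(t, -1) = Pow(-4, -1) = Rational(-1, 4)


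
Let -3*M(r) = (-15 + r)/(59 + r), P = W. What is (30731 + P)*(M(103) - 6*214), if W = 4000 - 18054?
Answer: -578239768/27 ≈ -2.1416e+7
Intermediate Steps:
W = -14054
P = -14054
M(r) = -(-15 + r)/(3*(59 + r))
(30731 + P)*(M(103) - 6*214) = (30731 - 14054)*((15 - 1*103)/(3*(59 + 103)) - 6*214) = 16677*((⅓)*(15 - 103)/162 - 1284) = 16677*((⅓)*(1/162)*(-88) - 1284) = 16677*(-44/243 - 1284) = 16677*(-312056/243) = -578239768/27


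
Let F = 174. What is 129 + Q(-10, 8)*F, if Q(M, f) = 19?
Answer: 3435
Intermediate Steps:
129 + Q(-10, 8)*F = 129 + 19*174 = 129 + 3306 = 3435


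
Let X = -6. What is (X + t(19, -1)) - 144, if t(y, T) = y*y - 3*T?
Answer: 214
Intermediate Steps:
t(y, T) = y² - 3*T
(X + t(19, -1)) - 144 = (-6 + (19² - 3*(-1))) - 144 = (-6 + (361 + 3)) - 144 = (-6 + 364) - 144 = 358 - 144 = 214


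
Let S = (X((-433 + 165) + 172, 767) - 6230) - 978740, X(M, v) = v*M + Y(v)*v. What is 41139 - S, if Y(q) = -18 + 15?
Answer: 1102042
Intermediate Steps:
Y(q) = -3
X(M, v) = -3*v + M*v (X(M, v) = v*M - 3*v = M*v - 3*v = -3*v + M*v)
S = -1060903 (S = (767*(-3 + ((-433 + 165) + 172)) - 6230) - 978740 = (767*(-3 + (-268 + 172)) - 6230) - 978740 = (767*(-3 - 96) - 6230) - 978740 = (767*(-99) - 6230) - 978740 = (-75933 - 6230) - 978740 = -82163 - 978740 = -1060903)
41139 - S = 41139 - 1*(-1060903) = 41139 + 1060903 = 1102042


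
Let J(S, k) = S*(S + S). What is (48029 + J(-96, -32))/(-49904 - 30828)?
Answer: -66461/80732 ≈ -0.82323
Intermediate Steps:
J(S, k) = 2*S² (J(S, k) = S*(2*S) = 2*S²)
(48029 + J(-96, -32))/(-49904 - 30828) = (48029 + 2*(-96)²)/(-49904 - 30828) = (48029 + 2*9216)/(-80732) = (48029 + 18432)*(-1/80732) = 66461*(-1/80732) = -66461/80732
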